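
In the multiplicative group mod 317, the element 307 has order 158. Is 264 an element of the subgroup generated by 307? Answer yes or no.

264 ∈ ⟨307⟩ iff 264^158 ≡ 1 (mod 317), since |⟨307⟩| = 158.
264^158 mod 317 = 1.
Since 1 = 1, 264 lies in the subgroup.

yes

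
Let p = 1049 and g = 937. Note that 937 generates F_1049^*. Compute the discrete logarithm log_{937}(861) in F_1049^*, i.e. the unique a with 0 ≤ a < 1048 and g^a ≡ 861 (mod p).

511

Baby-step giant-step with m = ceil(sqrt(1048)) = 33.
Baby table (937^j mod 1049 for j=0..32):
  0:1  1:937  2:1005  3:732  4:887  5:311  6:834  7:1002
  8:19  9:1019  10:213  11:271  12:69  13:664  14:111  15:156
  16:361  17:479  18:900  19:953  20:262  21:28  22:11  23:866
  24:565  25:709  26:316  27:274  28:782  29:532  30:209  31:719
  32:245
Giant step factor: 937^(-33) ≡ 297 (mod 1049).
Scan 861·297^i mod 1049 for i = 0, 1, …:
  i=0: 861   i=1: 810   i=2: 349   i=3: 851
  i=4: 987   i=5: 468   i=6: 528   i=7: 515
  i=8: 850   i=9: 690     …   i=14: 916
  i=15: 361
Match at i=15, j=16: a = 15·33 + 16 = 511.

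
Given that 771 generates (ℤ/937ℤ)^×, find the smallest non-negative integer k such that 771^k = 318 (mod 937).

Baby-step giant-step with m = ceil(sqrt(936)) = 31.
Baby table (771^j mod 937 for j=0..30):
  0:1  1:771  2:383  3:138  4:517  5:382  6:304  7:134
  8:244  9:724  10:689  11:877  12:590  13:445  14:153  15:838
  16:505  17:500  18:393  19:352  20:599  21:825  22:789  23:206
  24:473  25:190  26:318  27:621  28:921  29:782  30:431
Giant step factor: 771^(-31) ≡ 418 (mod 937).
Scan 318·418^i mod 937 for i = 0, 1, …:
  i=0: 318
Match at i=0, j=26: k = 0·31 + 26 = 26.

26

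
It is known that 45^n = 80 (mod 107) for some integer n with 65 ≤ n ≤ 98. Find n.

87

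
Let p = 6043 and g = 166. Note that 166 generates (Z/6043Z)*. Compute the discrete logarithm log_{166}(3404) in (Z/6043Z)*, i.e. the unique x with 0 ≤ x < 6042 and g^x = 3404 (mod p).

Baby-step giant-step with m = ceil(sqrt(6042)) = 78.
Baby table (166^j mod 6043 for j=0..77):
  0:1  1:166  2:3384  3:5788  4:6014  5:1229  6:4595  7:1352
  8:841  9:617  10:5734  11:3093  12:5826  13:236  14:2918  15:948
  16:250  17:5242  18:6023  19:2723  20:4836  21:5100  22:580  23:5635
  24:4788  25:3175  26:1309  27:5789  28:137  29:4613  30:4340  31:1323
  32:2070  33:5212  34:1043  35:3934  36:400  37:5970  38:6011  39:731
  40:486  41:2117  42:928  43:2973  44:4035  45:5080  46:3303  47:4428
  48:3845  49:3755  50:901  51:4534  52:3312  53:5922  54:4086  55:1460
  56:640  57:3509  58:2366  59:6004  60:5612  61:970  62:3902  63:1131
  64:413  65:2085  66:1659  67:3459  68:109  69:6008  70:233  71:2420
  72:2882  73:1015  74:5329  75:2336  76:1024  77:780
Giant step factor: 166^(-78) ≡ 3290 (mod 6043).
Scan 3404·3290^i mod 6043 for i = 0, 1, …:
  i=0: 3404   i=1: 1481   i=2: 1832   i=3: 2409
  i=4: 3237   i=5: 1964   i=6: 1593   i=7: 1689
  i=8: 3293   i=9: 4914     …   i=65: 1365
  i=66: 901
Match at i=66, j=50: x = 66·78 + 50 = 5198.

5198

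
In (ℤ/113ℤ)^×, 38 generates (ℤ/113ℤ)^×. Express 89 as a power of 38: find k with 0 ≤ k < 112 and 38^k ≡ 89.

19

Successive powers of 38 modulo 113:
  38^0=1  38^1=38  38^2=88  38^3=67  38^4=60  38^5=20
  38^6=82  38^7=65  38^8=97  38^9=70  38^10=61  38^11=58
  38^12=57  38^13=19  38^14=44  38^15=90  38^16=30  38^17=10
  38^18=41  38^19=89
So 38^19 ≡ 89 (mod 113), giving k = 19.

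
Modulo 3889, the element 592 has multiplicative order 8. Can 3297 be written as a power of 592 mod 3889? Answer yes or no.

yes

⟨592⟩ has order 8; its elements mod 3889 are {1, 427, 454, 592, 3297, 3435, 3462, 3888}.
3297 is in this set.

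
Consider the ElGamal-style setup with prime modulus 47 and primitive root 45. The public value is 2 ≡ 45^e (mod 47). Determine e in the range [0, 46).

24

Successive powers of 45 modulo 47:
  45^0=1  45^1=45  45^2=4  45^3=39  45^4=16  45^5=15
  45^6=17  45^7=13  45^8=21  45^9=5  45^10=37  45^11=20
  45^12=7  45^13=33  45^14=28  45^15=38  45^16=18  45^17=11
  45^18=25  45^19=44  45^20=6  45^21=35  45^22=24  45^23=46
  45^24=2
So 45^24 ≡ 2 (mod 47), giving e = 24.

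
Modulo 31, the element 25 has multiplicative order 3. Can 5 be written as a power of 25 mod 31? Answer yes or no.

yes

5 ∈ ⟨25⟩ iff 5^3 ≡ 1 (mod 31), since |⟨25⟩| = 3.
5^3 mod 31 = 1.
Since 1 = 1, 5 lies in the subgroup.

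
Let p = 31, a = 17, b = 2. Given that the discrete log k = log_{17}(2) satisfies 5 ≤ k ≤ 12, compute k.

12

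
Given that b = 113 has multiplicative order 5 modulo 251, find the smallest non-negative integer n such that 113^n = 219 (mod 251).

2

Successive powers of 113 modulo 251:
  113^0=1  113^1=113  113^2=219
So 113^2 ≡ 219 (mod 251), giving n = 2.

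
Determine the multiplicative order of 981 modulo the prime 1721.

344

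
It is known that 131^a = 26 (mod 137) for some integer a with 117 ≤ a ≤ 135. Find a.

133

Compute 131^117 mod 137 = 53, then multiply by 131 repeatedly:
  131^117=53  131^118=93  131^119=127  131^120=60  131^121=51
  131^122=105  131^123=55  131^124=81  131^125=62  131^126=39
  131^127=40  131^128=34  131^129=70  131^130=128  131^131=54
  131^132=87  131^133=26
Found 26 at exponent 133.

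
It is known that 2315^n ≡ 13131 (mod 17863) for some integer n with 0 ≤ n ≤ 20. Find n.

Compute 2315^0 mod 17863 = 1, then multiply by 2315 repeatedly:
  2315^0=1  2315^1=2315  2315^2=325  2315^3=2129  2315^4=16310
  2315^5=13131
Found 13131 at exponent 5.

5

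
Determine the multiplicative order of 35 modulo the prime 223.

The order of 35 must divide p − 1 = 222 = 2 · 3 · 37.
Divisors: 1, 2, 3, 6, 37, 74, 111, 222.
Check each in increasing order: 35^1 ≡ 35;  35^2 ≡ 110;  35^3 ≡ 59;  35^6 ≡ 136;  35^37 ≡ 40;  35^74 ≡ 39;  35^111 ≡ 222;  35^222 ≡ 1.
Smallest exponent giving 1 is 222.

222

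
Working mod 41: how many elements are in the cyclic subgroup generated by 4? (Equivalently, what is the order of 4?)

The order of 4 must divide p − 1 = 40 = 2^3 · 5.
Divisors: 1, 2, 4, 5, 8, 10, 20, 40.
Check each in increasing order: 4^1 ≡ 4;  4^2 ≡ 16;  4^4 ≡ 10;  4^5 ≡ 40;  4^8 ≡ 18;  4^10 ≡ 1.
Smallest exponent giving 1 is 10.

10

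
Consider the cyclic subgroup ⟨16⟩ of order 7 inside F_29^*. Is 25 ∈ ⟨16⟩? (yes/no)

⟨16⟩ has order 7; its elements mod 29 are {1, 7, 16, 20, 23, 24, 25}.
25 is in this set.

yes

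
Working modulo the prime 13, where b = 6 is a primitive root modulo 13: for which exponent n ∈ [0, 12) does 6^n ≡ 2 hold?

5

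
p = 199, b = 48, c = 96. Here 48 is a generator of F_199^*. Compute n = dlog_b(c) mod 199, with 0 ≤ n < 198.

189

Baby-step giant-step with m = ceil(sqrt(198)) = 15.
Baby table (48^j mod 199 for j=0..14):
  0:1  1:48  2:115  3:147  4:91  5:189  6:117  7:44
  8:122  9:85  10:100  11:24  12:157  13:173  14:145
Giant step factor: 48^(-15) ≡ 159 (mod 199).
Scan 96·159^i mod 199 for i = 0, 1, …:
  i=0: 96   i=1: 140   i=2: 171   i=3: 125
  i=4: 174   i=5: 5   i=6: 198   i=7: 40
  i=8: 191   i=9: 121   i=10: 135   i=11: 172
  i=12: 85
Match at i=12, j=9: n = 12·15 + 9 = 189.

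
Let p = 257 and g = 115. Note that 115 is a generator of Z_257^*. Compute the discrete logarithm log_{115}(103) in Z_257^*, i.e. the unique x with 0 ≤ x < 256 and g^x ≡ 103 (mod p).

243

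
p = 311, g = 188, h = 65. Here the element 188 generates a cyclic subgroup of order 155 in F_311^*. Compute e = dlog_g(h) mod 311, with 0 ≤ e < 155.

139

Baby-step giant-step with m = ceil(sqrt(155)) = 13.
Baby table (188^j mod 311 for j=0..12):
  0:1  1:188  2:201  3:157  4:282  5:146  6:80  7:112
  8:219  9:120  10:168  11:173  12:180
Giant step factor: 188^(-13) ≡ 253 (mod 311).
Scan 65·253^i mod 311 for i = 0, 1, …:
  i=0: 65   i=1: 273   i=2: 27   i=3: 300
  i=4: 16   i=5: 5   i=6: 21   i=7: 26
  i=8: 47   i=9: 73   i=10: 120
Match at i=10, j=9: e = 10·13 + 9 = 139.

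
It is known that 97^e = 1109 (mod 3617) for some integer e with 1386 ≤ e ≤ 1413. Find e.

Compute 97^1386 mod 3617 = 2548, then multiply by 97 repeatedly:
  97^1386=2548  97^1387=1200  97^1388=656  97^1389=2143  97^1390=1702
  97^1391=2329  97^1392=1659  97^1393=1775  97^1394=2176  97^1395=1286
  97^1396=1764  97^1397=1109
Found 1109 at exponent 1397.

1397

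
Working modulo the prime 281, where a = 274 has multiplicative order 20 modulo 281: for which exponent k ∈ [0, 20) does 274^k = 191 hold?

6

Successive powers of 274 modulo 281:
  274^0=1  274^1=274  274^2=49  274^3=219  274^4=153  274^5=53
  274^6=191
So 274^6 ≡ 191 (mod 281), giving k = 6.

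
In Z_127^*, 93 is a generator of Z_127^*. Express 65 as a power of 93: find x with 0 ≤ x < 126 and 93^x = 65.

95

Baby-step giant-step with m = ceil(sqrt(126)) = 12.
Baby table (93^j mod 127 for j=0..11):
  0:1  1:93  2:13  3:66  4:42  5:96  6:38  7:105
  8:113  9:95  10:72  11:92
Giant step factor: 93^(-12) ≡ 100 (mod 127).
Scan 65·100^i mod 127 for i = 0, 1, …:
  i=0: 65   i=1: 23   i=2: 14   i=3: 3
  i=4: 46   i=5: 28   i=6: 6   i=7: 92
Match at i=7, j=11: x = 7·12 + 11 = 95.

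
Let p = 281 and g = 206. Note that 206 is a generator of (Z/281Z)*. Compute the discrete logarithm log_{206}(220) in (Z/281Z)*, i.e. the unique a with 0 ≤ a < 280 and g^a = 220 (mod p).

Baby-step giant-step with m = ceil(sqrt(280)) = 17.
Baby table (206^j mod 281 for j=0..16):
  0:1  1:206  2:5  3:187  4:25  5:92  6:125  7:179
  8:63  9:52  10:34  11:260  12:170  13:176  14:7  15:37
  16:35
Giant step factor: 206^(-17) ≡ 120 (mod 281).
Scan 220·120^i mod 281 for i = 0, 1, …:
  i=0: 220   i=1: 267   i=2: 6   i=3: 158
  i=4: 133   i=5: 224   i=6: 185   i=7: 1
Match at i=7, j=0: a = 7·17 + 0 = 119.

119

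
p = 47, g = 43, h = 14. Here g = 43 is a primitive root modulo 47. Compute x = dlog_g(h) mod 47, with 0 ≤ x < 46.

18

Baby-step giant-step with m = ceil(sqrt(46)) = 7.
Baby table (43^j mod 47 for j=0..6):
  0:1  1:43  2:16  3:30  4:21  5:10  6:7
Giant step factor: 43^(-7) ≡ 5 (mod 47).
Scan 14·5^i mod 47 for i = 0, 1, …:
  i=0: 14   i=1: 23   i=2: 21
Match at i=2, j=4: x = 2·7 + 4 = 18.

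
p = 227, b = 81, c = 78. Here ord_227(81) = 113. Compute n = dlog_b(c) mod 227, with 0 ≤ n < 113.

62

Baby-step giant-step with m = ceil(sqrt(113)) = 11.
Baby table (81^j mod 227 for j=0..10):
  0:1  1:81  2:205  3:34  4:30  5:160  6:21  7:112
  8:219  9:33  10:176
Giant step factor: 81^(-11) ≡ 116 (mod 227).
Scan 78·116^i mod 227 for i = 0, 1, …:
  i=0: 78   i=1: 195   i=2: 147   i=3: 27
  i=4: 181   i=5: 112
Match at i=5, j=7: n = 5·11 + 7 = 62.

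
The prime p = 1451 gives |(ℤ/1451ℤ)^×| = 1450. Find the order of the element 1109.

The order of 1109 must divide p − 1 = 1450 = 2 · 5^2 · 29.
Divisors: 1, 2, 5, 10, 25, 29, 50, 58, 145, 290, 725, 1450.
Check each in increasing order: 1109^1 ≡ 1109;  1109^2 ≡ 884;  1109^5 ≡ 287;  1109^10 ≡ 1113;  1109^25 ≡ 1232;  1109^29 ≡ 782;  1109^50 ≡ 78;  1109^58 ≡ 653;  1109^145 ≡ 430;  1109^290 ≡ 623;  1109^725 ≡ 1450;  1109^1450 ≡ 1.
Smallest exponent giving 1 is 1450.

1450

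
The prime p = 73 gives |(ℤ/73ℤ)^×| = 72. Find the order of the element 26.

72

The order of 26 must divide p − 1 = 72 = 2^3 · 3^2.
Divisors: 1, 2, 3, 4, 6, 8, 9, 12, 18, 24, 36, 72.
Check each in increasing order: 26^1 ≡ 26;  26^2 ≡ 19;  26^3 ≡ 56;  26^4 ≡ 69;  26^6 ≡ 70;  26^8 ≡ 16;  26^9 ≡ 51;  26^12 ≡ 9;  26^18 ≡ 46;  26^24 ≡ 8;  26^36 ≡ 72;  26^72 ≡ 1.
Smallest exponent giving 1 is 72.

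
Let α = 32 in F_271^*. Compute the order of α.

The order of 32 must divide p − 1 = 270 = 2 · 3^3 · 5.
Divisors: 1, 2, 3, 5, 6, 9, 10, 15, 18, 27, 30, 45, 54, 90, 135, 270.
Check each in increasing order: 32^1 ≡ 32;  32^2 ≡ 211;  32^3 ≡ 248;  32^5 ≡ 25;  32^6 ≡ 258;  32^9 ≡ 28;  32^10 ≡ 83;  32^15 ≡ 178;  32^18 ≡ 242;  32^27 ≡ 1.
Smallest exponent giving 1 is 27.

27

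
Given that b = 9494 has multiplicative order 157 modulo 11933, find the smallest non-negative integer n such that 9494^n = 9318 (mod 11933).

Baby-step giant-step with m = ceil(sqrt(157)) = 13.
Baby table (9494^j mod 11933 for j=0..12):
  0:1  1:9494  2:6087  3:10392  4:11537  5:11204  6:14  7:1653
  8:1687  9:2292  10:6389  11:1727  12:196
Giant step factor: 9494^(-13) ≡ 8719 (mod 11933).
Scan 9318·8719^i mod 11933 for i = 0, 1, …:
  i=0: 9318   i=1: 3778   i=2: 5302   i=3: 11629
  i=4: 10483   i=5: 6430   i=6: 1936   i=7: 6722
  i=8: 6155   i=9: 2744   i=10: 11204
Match at i=10, j=5: n = 10·13 + 5 = 135.

135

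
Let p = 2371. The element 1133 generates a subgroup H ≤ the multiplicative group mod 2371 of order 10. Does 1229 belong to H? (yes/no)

no

1229 ∈ ⟨1133⟩ iff 1229^10 ≡ 1 (mod 2371), since |⟨1133⟩| = 10.
1229^10 mod 2371 = 1689.
Since 1689 ≠ 1, 1229 does not lie in the subgroup.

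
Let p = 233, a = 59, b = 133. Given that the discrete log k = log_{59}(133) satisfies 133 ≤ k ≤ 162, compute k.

Compute 59^133 mod 233 = 10, then multiply by 59 repeatedly:
  59^133=10  59^134=124  59^135=93  59^136=128  59^137=96
  59^138=72  59^139=54  59^140=157  59^141=176  59^142=132
  59^143=99  59^144=16  59^145=12  59^146=9  59^147=65
  59^148=107  59^149=22  59^150=133
Found 133 at exponent 150.

150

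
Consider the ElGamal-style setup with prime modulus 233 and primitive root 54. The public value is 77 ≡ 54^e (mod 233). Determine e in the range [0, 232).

Baby-step giant-step with m = ceil(sqrt(232)) = 16.
Baby table (54^j mod 233 for j=0..15):
  0:1  1:54  2:120  3:189  4:187  5:79  6:72  7:160
  8:19  9:94  10:183  11:96  12:58  13:103  14:203  15:11
Giant step factor: 54^(-16) ≡ 71 (mod 233).
Scan 77·71^i mod 233 for i = 0, 1, …:
  i=0: 77   i=1: 108   i=2: 212   i=3: 140
  i=4: 154   i=5: 216   i=6: 191   i=7: 47
  i=8: 75   i=9: 199   i=10: 149   i=11: 94
Match at i=11, j=9: e = 11·16 + 9 = 185.

185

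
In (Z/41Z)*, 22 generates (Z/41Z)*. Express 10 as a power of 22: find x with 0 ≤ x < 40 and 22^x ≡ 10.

32

Successive powers of 22 modulo 41:
  22^0=1  22^1=22  22^2=33  22^3=29  22^4=23  22^5=14
  22^6=21  22^7=11  22^8=37  22^9=35  22^10=32  22^11=7
  22^12=31  22^13=26  22^14=39  22^15=38  22^16=16  22^17=24
  22^18=36  22^19=13  22^20=40  22^21=19  22^22=8  22^23=12
  22^24=18  22^25=27  22^26=20  22^27=30  22^28=4  22^29=6
  22^30=9  22^31=34  22^32=10
So 22^32 ≡ 10 (mod 41), giving x = 32.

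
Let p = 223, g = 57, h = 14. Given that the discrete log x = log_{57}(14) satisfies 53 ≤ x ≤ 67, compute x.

Compute 57^53 mod 223 = 198, then multiply by 57 repeatedly:
  57^53=198  57^54=136  57^55=170  57^56=101  57^57=182
  57^58=116  57^59=145  57^60=14
Found 14 at exponent 60.

60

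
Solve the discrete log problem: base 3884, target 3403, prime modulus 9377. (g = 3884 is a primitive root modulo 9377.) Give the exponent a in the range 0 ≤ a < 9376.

203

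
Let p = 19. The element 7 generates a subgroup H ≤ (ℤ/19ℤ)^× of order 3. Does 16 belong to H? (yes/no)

no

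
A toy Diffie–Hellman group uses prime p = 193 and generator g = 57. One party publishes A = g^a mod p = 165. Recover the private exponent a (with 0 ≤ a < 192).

28

Baby-step giant-step with m = ceil(sqrt(192)) = 14.
Baby table (57^j mod 193 for j=0..13):
  0:1  1:57  2:161  3:106  4:59  5:82  6:42  7:78
  8:7  9:13  10:162  11:163  12:27  13:188
Giant step factor: 57^(-14) ≡ 86 (mod 193).
Scan 165·86^i mod 193 for i = 0, 1, …:
  i=0: 165   i=1: 101   i=2: 1
Match at i=2, j=0: a = 2·14 + 0 = 28.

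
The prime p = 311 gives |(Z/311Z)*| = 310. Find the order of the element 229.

The order of 229 must divide p − 1 = 310 = 2 · 5 · 31.
Divisors: 1, 2, 5, 10, 31, 62, 155, 310.
Check each in increasing order: 229^1 ≡ 229;  229^2 ≡ 193;  229^5 ≡ 224;  229^10 ≡ 105;  229^31 ≡ 36;  229^62 ≡ 52;  229^155 ≡ 1.
Smallest exponent giving 1 is 155.

155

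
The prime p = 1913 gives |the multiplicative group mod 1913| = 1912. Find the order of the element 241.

956

The order of 241 must divide p − 1 = 1912 = 2^3 · 239.
Divisors: 1, 2, 4, 8, 239, 478, 956, 1912.
Check each in increasing order: 241^1 ≡ 241;  241^2 ≡ 691;  241^4 ≡ 1144;  241^8 ≡ 244;  241^239 ≡ 1201;  241^478 ≡ 1912;  241^956 ≡ 1.
Smallest exponent giving 1 is 956.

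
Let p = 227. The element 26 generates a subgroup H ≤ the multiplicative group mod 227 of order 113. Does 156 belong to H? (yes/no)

no

156 ∈ ⟨26⟩ iff 156^113 ≡ 1 (mod 227), since |⟨26⟩| = 113.
156^113 mod 227 = 226.
Since 226 ≠ 1, 156 does not lie in the subgroup.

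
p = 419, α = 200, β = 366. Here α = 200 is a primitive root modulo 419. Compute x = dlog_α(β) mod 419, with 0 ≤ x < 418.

156

Baby-step giant-step with m = ceil(sqrt(418)) = 21.
Baby table (200^j mod 419 for j=0..20):
  0:1  1:200  2:195  3:33  4:315  5:150  6:251  7:339
  8:341  9:322  10:293  11:359  12:151  13:32  14:115  15:374
  16:218  17:24  18:191  19:71  20:373
Giant step factor: 200^(-21) ≡ 163 (mod 419).
Scan 366·163^i mod 419 for i = 0, 1, …:
  i=0: 366   i=1: 160   i=2: 102   i=3: 285
  i=4: 365   i=5: 416   i=6: 349   i=7: 322
Match at i=7, j=9: x = 7·21 + 9 = 156.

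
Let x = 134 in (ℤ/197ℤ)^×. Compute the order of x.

98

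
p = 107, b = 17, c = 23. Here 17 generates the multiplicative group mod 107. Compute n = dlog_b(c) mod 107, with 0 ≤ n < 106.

46

Baby-step giant-step with m = ceil(sqrt(106)) = 11.
Baby table (17^j mod 107 for j=0..10):
  0:1  1:17  2:75  3:98  4:61  5:74  6:81  7:93
  8:83  9:20  10:19
Giant step factor: 17^(-11) ≡ 54 (mod 107).
Scan 23·54^i mod 107 for i = 0, 1, …:
  i=0: 23   i=1: 65   i=2: 86   i=3: 43
  i=4: 75
Match at i=4, j=2: n = 4·11 + 2 = 46.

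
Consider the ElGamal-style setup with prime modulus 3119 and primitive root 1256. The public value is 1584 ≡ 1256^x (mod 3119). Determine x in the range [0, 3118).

358

Baby-step giant-step with m = ceil(sqrt(3118)) = 56.
Baby table (1256^j mod 3119 for j=0..55):
  0:1  1:1256  2:2441  3:3038  4:1191  5:1895  6:323  7:218
  8:2455  9:1908  10:1056  11:761  12:1402  13:1796  14:739  15:1841
  16:1117  17:2521  18:591  19:3093  20:1653  21:2033  22:2106  23:224
  24:634  25:959  26:570  27:1669  28:296  29:615  30:2047  31:976
  32:89  33:2619  34:2038  35:2148  36:3072  37:229  38:676  39:688
  40:165  41:1386  42:414  43:2230  44:18  45:775  46:272  47:1661
  48:2724  49:2920  50:2695  51:805  52:524  53:35  54:294  55:1222
Giant step factor: 1256^(-56) ≡ 626 (mod 3119).
Scan 1584·626^i mod 3119 for i = 0, 1, …:
  i=0: 1584   i=1: 2861   i=2: 680   i=3: 1496
  i=4: 796   i=5: 2375   i=6: 2106
Match at i=6, j=22: x = 6·56 + 22 = 358.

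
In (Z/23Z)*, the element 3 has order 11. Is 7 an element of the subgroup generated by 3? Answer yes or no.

⟨3⟩ has order 11; its elements mod 23 are {1, 2, 3, 4, 6, 8, 9, 12, 13, 16, 18}.
7 is not in this set.

no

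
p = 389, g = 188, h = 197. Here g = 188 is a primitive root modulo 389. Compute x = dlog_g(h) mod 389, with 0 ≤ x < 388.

59

Baby-step giant-step with m = ceil(sqrt(388)) = 20.
Baby table (188^j mod 389 for j=0..19):
  0:1  1:188  2:334  3:163  4:302  5:371  6:117  7:212
  8:178  9:10  10:324  11:228  12:74  13:297  14:209  15:3
  16:175  17:224  18:100  19:128
Giant step factor: 188^(-20) ≡ 36 (mod 389).
Scan 197·36^i mod 389 for i = 0, 1, …:
  i=0: 197   i=1: 90   i=2: 128
Match at i=2, j=19: x = 2·20 + 19 = 59.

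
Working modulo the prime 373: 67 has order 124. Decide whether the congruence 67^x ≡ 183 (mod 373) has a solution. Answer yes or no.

no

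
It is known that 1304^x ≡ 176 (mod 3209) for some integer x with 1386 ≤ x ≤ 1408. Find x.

1403

Compute 1304^1386 mod 3209 = 1270, then multiply by 1304 repeatedly:
  1304^1386=1270  1304^1387=236  1304^1388=2889  1304^1389=3099  1304^1390=965
  1304^1391=432  1304^1392=1753  1304^1393=1104  1304^1394=1984  1304^1395=682
  1304^1396=435  1304^1397=2456  1304^1398=42  1304^1399=215  1304^1400=1177
  1304^1401=906  1304^1402=512  1304^1403=176
Found 176 at exponent 1403.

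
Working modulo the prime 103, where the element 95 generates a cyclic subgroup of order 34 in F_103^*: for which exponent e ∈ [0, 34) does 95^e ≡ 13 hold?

Successive powers of 95 modulo 103:
  95^0=1  95^1=95  95^2=64  95^3=3  95^4=79  95^5=89
  95^6=9  95^7=31  95^8=61  95^9=27  95^10=93  95^11=80
  95^12=81  95^13=73  95^14=34  95^15=37  95^16=13
So 95^16 ≡ 13 (mod 103), giving e = 16.

16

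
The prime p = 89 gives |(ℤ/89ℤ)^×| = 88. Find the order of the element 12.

The order of 12 must divide p − 1 = 88 = 2^3 · 11.
Divisors: 1, 2, 4, 8, 11, 22, 44, 88.
Check each in increasing order: 12^1 ≡ 12;  12^2 ≡ 55;  12^4 ≡ 88;  12^8 ≡ 1.
Smallest exponent giving 1 is 8.

8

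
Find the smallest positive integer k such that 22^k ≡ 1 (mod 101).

The order of 22 must divide p − 1 = 100 = 2^2 · 5^2.
Divisors: 1, 2, 4, 5, 10, 20, 25, 50, 100.
Check each in increasing order: 22^1 ≡ 22;  22^2 ≡ 80;  22^4 ≡ 37;  22^5 ≡ 6;  22^10 ≡ 36;  22^20 ≡ 84;  22^25 ≡ 100;  22^50 ≡ 1.
Smallest exponent giving 1 is 50.

50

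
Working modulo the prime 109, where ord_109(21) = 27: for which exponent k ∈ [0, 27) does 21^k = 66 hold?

15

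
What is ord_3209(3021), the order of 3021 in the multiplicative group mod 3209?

3208

The order of 3021 must divide p − 1 = 3208 = 2^3 · 401.
Divisors: 1, 2, 4, 8, 401, 802, 1604, 3208.
Check each in increasing order: 3021^1 ≡ 3021;  3021^2 ≡ 45;  3021^4 ≡ 2025;  3021^8 ≡ 2732;  3021^401 ≡ 1021;  3021^802 ≡ 2725;  3021^1604 ≡ 3208;  3021^3208 ≡ 1.
Smallest exponent giving 1 is 3208.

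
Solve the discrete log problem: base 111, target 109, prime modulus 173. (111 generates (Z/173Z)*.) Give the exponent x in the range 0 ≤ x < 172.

Baby-step giant-step with m = ceil(sqrt(172)) = 14.
Baby table (111^j mod 173 for j=0..13):
  0:1  1:111  2:38  3:66  4:60  5:86  6:31  7:154
  8:140  9:143  10:130  11:71  12:96  13:103
Giant step factor: 111^(-14) ≡ 150 (mod 173).
Scan 109·150^i mod 173 for i = 0, 1, …:
  i=0: 109   i=1: 88   i=2: 52   i=3: 15
  i=4: 1
Match at i=4, j=0: x = 4·14 + 0 = 56.

56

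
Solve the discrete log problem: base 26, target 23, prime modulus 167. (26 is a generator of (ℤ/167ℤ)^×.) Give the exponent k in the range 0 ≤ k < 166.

Baby-step giant-step with m = ceil(sqrt(166)) = 13.
Baby table (26^j mod 167 for j=0..12):
  0:1  1:26  2:8  3:41  4:64  5:161  6:11  7:119
  8:88  9:117  10:36  11:101  12:121
Giant step factor: 26^(-13) ≡ 68 (mod 167).
Scan 23·68^i mod 167 for i = 0, 1, …:
  i=0: 23   i=1: 61   i=2: 140   i=3: 1
Match at i=3, j=0: k = 3·13 + 0 = 39.

39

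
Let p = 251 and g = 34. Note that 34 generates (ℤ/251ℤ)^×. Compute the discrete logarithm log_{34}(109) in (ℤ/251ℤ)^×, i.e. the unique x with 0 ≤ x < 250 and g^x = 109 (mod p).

Baby-step giant-step with m = ceil(sqrt(250)) = 16.
Baby table (34^j mod 251 for j=0..15):
  0:1  1:34  2:152  3:148  4:12  5:157  6:67  7:19
  8:144  9:127  10:51  11:228  12:222  13:18  14:110  15:226
Giant step factor: 34^(-16) ≡ 207 (mod 251).
Scan 109·207^i mod 251 for i = 0, 1, …:
  i=0: 109   i=1: 224   i=2: 184   i=3: 187
  i=4: 55   i=5: 90   i=6: 56   i=7: 46
  i=8: 235   i=9: 202   i=10: 148
Match at i=10, j=3: x = 10·16 + 3 = 163.

163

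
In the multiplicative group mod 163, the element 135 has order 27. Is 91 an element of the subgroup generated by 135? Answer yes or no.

no

91 ∈ ⟨135⟩ iff 91^27 ≡ 1 (mod 163), since |⟨135⟩| = 27.
91^27 mod 163 = 58.
Since 58 ≠ 1, 91 does not lie in the subgroup.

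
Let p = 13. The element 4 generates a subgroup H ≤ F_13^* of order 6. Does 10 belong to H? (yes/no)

10 ∈ ⟨4⟩ iff 10^6 ≡ 1 (mod 13), since |⟨4⟩| = 6.
10^6 mod 13 = 1.
Since 1 = 1, 10 lies in the subgroup.

yes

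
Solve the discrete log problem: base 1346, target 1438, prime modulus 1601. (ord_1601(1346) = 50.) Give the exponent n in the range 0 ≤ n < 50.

35

Baby-step giant-step with m = ceil(sqrt(50)) = 8.
Baby table (1346^j mod 1601 for j=0..7):
  0:1  1:1346  2:985  3:182  4:19  5:1559  6:1104  7:256
Giant step factor: 1346^(-8) ≡ 1499 (mod 1601).
Scan 1438·1499^i mod 1601 for i = 0, 1, …:
  i=0: 1438   i=1: 616   i=2: 1208   i=3: 61
  i=4: 182
Match at i=4, j=3: n = 4·8 + 3 = 35.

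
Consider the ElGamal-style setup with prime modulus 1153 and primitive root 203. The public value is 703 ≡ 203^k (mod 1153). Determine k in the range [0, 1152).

Baby-step giant-step with m = ceil(sqrt(1152)) = 34.
Baby table (203^j mod 1153 for j=0..33):
  0:1  1:203  2:854  3:412  4:620  5:183  6:253  7:627
  8:451  9:466  10:52  11:179  12:594  13:670  14:1109  15:292
  16:473  17:320  18:392  19:19  20:398  21:84  22:910  23:250
  24:18  25:195  26:383  27:498  28:783  29:988  30:1095  31:909
  32:47  33:317
Giant step factor: 203^(-34) ≡ 797 (mod 1153).
Scan 703·797^i mod 1153 for i = 0, 1, …:
  i=0: 703   i=1: 1086   i=2: 792   i=3: 533
  i=4: 497   i=5: 630   i=6: 555   i=7: 736
  i=8: 868   i=9: 1149     …   i=19: 315
  i=20: 854
Match at i=20, j=2: k = 20·34 + 2 = 682.

682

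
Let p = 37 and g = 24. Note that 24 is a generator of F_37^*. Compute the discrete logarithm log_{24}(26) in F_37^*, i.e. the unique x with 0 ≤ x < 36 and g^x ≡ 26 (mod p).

Successive powers of 24 modulo 37:
  24^0=1  24^1=24  24^2=21  24^3=23  24^4=34  24^5=2
  24^6=11  24^7=5  24^8=9  24^9=31  24^10=4  24^11=22
  24^12=10  24^13=18  24^14=25  24^15=8  24^16=7  24^17=20
  24^18=36  24^19=13  24^20=16  24^21=14  24^22=3  24^23=35
  24^24=26
So 24^24 ≡ 26 (mod 37), giving x = 24.

24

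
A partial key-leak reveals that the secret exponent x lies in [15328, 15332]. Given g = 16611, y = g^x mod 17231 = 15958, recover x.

15328

Compute 16611^15328 mod 17231 = 15958, then multiply by 16611 repeatedly:
  16611^15328=15958
Found 15958 at exponent 15328.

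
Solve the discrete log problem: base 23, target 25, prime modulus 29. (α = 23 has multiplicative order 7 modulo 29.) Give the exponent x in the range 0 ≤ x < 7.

Successive powers of 23 modulo 29:
  23^0=1  23^1=23  23^2=7  23^3=16  23^4=20  23^5=25
So 23^5 ≡ 25 (mod 29), giving x = 5.

5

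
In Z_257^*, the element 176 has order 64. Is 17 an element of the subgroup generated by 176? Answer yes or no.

17 ∈ ⟨176⟩ iff 17^64 ≡ 1 (mod 257), since |⟨176⟩| = 64.
17^64 mod 257 = 1.
Since 1 = 1, 17 lies in the subgroup.

yes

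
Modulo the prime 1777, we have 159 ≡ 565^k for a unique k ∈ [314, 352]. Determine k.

Compute 565^314 mod 1777 = 1209, then multiply by 565 repeatedly:
  565^314=1209  565^315=717  565^316=1726  565^317=1394  565^318=399
  565^319=1533  565^320=746  565^321=341  565^322=749  565^323=259
  565^324=621  565^325=796  565^326=159
Found 159 at exponent 326.

326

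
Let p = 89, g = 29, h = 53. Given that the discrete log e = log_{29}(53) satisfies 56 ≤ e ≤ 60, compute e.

Compute 29^56 mod 89 = 8, then multiply by 29 repeatedly:
  29^56=8  29^57=54  29^58=53
Found 53 at exponent 58.

58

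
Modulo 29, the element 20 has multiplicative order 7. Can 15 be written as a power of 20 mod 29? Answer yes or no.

15 ∈ ⟨20⟩ iff 15^7 ≡ 1 (mod 29), since |⟨20⟩| = 7.
15^7 mod 29 = 17.
Since 17 ≠ 1, 15 does not lie in the subgroup.

no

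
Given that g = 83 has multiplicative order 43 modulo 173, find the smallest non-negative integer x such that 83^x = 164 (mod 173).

Baby-step giant-step with m = ceil(sqrt(43)) = 7.
Baby table (83^j mod 173 for j=0..6):
  0:1  1:83  2:142  3:22  4:96  5:10  6:138
Giant step factor: 83^(-7) ≡ 149 (mod 173).
Scan 164·149^i mod 173 for i = 0, 1, …:
  i=0: 164   i=1: 43   i=2: 6   i=3: 29
  i=4: 169   i=5: 96
Match at i=5, j=4: x = 5·7 + 4 = 39.

39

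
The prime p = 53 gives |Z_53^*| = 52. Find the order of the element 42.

13

The order of 42 must divide p − 1 = 52 = 2^2 · 13.
Divisors: 1, 2, 4, 13, 26, 52.
Check each in increasing order: 42^1 ≡ 42;  42^2 ≡ 15;  42^4 ≡ 13;  42^13 ≡ 1.
Smallest exponent giving 1 is 13.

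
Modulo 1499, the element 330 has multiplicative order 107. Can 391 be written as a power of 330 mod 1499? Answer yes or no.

391 ∈ ⟨330⟩ iff 391^107 ≡ 1 (mod 1499), since |⟨330⟩| = 107.
391^107 mod 1499 = 151.
Since 151 ≠ 1, 391 does not lie in the subgroup.

no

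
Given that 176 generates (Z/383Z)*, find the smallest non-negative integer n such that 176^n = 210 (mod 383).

Baby-step giant-step with m = ceil(sqrt(382)) = 20.
Baby table (176^j mod 383 for j=0..19):
  0:1  1:176  2:336  3:154  4:294  5:39  6:353  7:82
  8:261  9:359  10:372  11:362  12:134  13:221  14:213  15:337
  16:330  17:247  18:193  19:264
Giant step factor: 176^(-20) ≡ 19 (mod 383).
Scan 210·19^i mod 383 for i = 0, 1, …:
  i=0: 210   i=1: 160   i=2: 359
Match at i=2, j=9: n = 2·20 + 9 = 49.

49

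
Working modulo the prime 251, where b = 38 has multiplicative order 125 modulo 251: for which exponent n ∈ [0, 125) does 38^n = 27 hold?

51

Baby-step giant-step with m = ceil(sqrt(125)) = 12.
Baby table (38^j mod 251 for j=0..11):
  0:1  1:38  2:189  3:154  4:79  5:241  6:122  7:118
  8:217  9:214  10:100  11:35
Giant step factor: 38^(-12) ≡ 164 (mod 251).
Scan 27·164^i mod 251 for i = 0, 1, …:
  i=0: 27   i=1: 161   i=2: 49   i=3: 4
  i=4: 154
Match at i=4, j=3: n = 4·12 + 3 = 51.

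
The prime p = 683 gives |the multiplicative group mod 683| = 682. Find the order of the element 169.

341

The order of 169 must divide p − 1 = 682 = 2 · 11 · 31.
Divisors: 1, 2, 11, 22, 31, 62, 341, 682.
Check each in increasing order: 169^1 ≡ 169;  169^2 ≡ 558;  169^11 ≡ 603;  169^22 ≡ 253;  169^31 ≡ 681;  169^62 ≡ 4;  169^341 ≡ 1.
Smallest exponent giving 1 is 341.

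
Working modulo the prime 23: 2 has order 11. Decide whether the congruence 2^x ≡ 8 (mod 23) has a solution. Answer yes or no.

8 ∈ ⟨2⟩ iff 8^11 ≡ 1 (mod 23), since |⟨2⟩| = 11.
8^11 mod 23 = 1.
Since 1 = 1, 8 lies in the subgroup.

yes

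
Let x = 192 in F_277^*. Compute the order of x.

The order of 192 must divide p − 1 = 276 = 2^2 · 3 · 23.
Divisors: 1, 2, 3, 4, 6, 12, 23, 46, 69, 92, 138, 276.
Check each in increasing order: 192^1 ≡ 192;  192^2 ≡ 23;  192^3 ≡ 261;  192^4 ≡ 252;  192^6 ≡ 256;  192^12 ≡ 164;  192^23 ≡ 117;  192^46 ≡ 116;  192^69 ≡ 276;  192^92 ≡ 160;  192^138 ≡ 1.
Smallest exponent giving 1 is 138.

138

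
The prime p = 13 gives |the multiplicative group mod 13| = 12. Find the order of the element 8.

The order of 8 must divide p − 1 = 12 = 2^2 · 3.
Divisors: 1, 2, 3, 4, 6, 12.
Check each in increasing order: 8^1 ≡ 8;  8^2 ≡ 12;  8^3 ≡ 5;  8^4 ≡ 1.
Smallest exponent giving 1 is 4.

4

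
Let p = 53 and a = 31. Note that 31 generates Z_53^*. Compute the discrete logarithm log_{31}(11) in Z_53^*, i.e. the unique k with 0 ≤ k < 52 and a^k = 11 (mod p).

38

Baby-step giant-step with m = ceil(sqrt(52)) = 8.
Baby table (31^j mod 53 for j=0..7):
  0:1  1:31  2:7  3:5  4:49  5:35  6:25  7:33
Giant step factor: 31^(-8) ≡ 10 (mod 53).
Scan 11·10^i mod 53 for i = 0, 1, …:
  i=0: 11   i=1: 4   i=2: 40   i=3: 29
  i=4: 25
Match at i=4, j=6: k = 4·8 + 6 = 38.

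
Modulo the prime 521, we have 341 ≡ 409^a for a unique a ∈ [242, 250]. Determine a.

250

Compute 409^242 mod 521 = 248, then multiply by 409 repeatedly:
  409^242=248  409^243=358  409^244=21  409^245=253  409^246=319
  409^247=221  409^248=256  409^249=504  409^250=341
Found 341 at exponent 250.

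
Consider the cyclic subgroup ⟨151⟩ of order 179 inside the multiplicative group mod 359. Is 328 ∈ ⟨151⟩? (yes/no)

328 ∈ ⟨151⟩ iff 328^179 ≡ 1 (mod 359), since |⟨151⟩| = 179.
328^179 mod 359 = 1.
Since 1 = 1, 328 lies in the subgroup.

yes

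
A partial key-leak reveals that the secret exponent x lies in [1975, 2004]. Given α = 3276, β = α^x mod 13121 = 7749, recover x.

2000

Compute 3276^1975 mod 13121 = 998, then multiply by 3276 repeatedly:
  3276^1975=998  3276^1976=2319  3276^1977=13106  3276^1978=3344  3276^1979=12030
  3276^1980=7917  3276^1981=8996  3276^1982=1130  3276^1983=1758  3276^1984=12210
  3276^1985=7152  3276^1986=8967  3276^1987=11094  3276^1988=11895  3276^1989=11771
  3276^1990=12298  3276^1991=6778  3276^1992=3996  3276^1993=9259  3276^1994=9853
  3276^1995=768  3276^1996=9857  3276^1997=751  3276^1998=6649  3276^1999=1264
  3276^2000=7749
Found 7749 at exponent 2000.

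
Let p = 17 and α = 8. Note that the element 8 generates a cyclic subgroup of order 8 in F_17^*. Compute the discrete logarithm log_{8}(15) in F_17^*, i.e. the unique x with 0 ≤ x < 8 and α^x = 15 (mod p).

Successive powers of 8 modulo 17:
  8^0=1  8^1=8  8^2=13  8^3=2  8^4=16  8^5=9
  8^6=4  8^7=15
So 8^7 ≡ 15 (mod 17), giving x = 7.

7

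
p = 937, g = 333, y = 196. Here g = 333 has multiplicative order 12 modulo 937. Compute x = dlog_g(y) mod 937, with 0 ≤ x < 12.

Successive powers of 333 modulo 937:
  333^0=1  333^1=333  333^2=323  333^3=741  333^4=322  333^5=408
  333^6=936  333^7=604  333^8=614  333^9=196
So 333^9 ≡ 196 (mod 937), giving x = 9.

9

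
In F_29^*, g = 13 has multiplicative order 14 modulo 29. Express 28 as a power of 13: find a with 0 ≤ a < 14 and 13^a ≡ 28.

Successive powers of 13 modulo 29:
  13^0=1  13^1=13  13^2=24  13^3=22  13^4=25  13^5=6
  13^6=20  13^7=28
So 13^7 ≡ 28 (mod 29), giving a = 7.

7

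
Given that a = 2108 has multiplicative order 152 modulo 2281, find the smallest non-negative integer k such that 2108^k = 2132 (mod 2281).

Baby-step giant-step with m = ceil(sqrt(152)) = 13.
Baby table (2108^j mod 2281 for j=0..12):
  0:1  1:2108  2:276  3:153  4:903  5:1170  6:599  7:1299
  8:1092  9:407  10:300  11:563  12:684
Giant step factor: 2108^(-13) ≡ 1947 (mod 2281).
Scan 2132·1947^i mod 2281 for i = 0, 1, …:
  i=0: 2132   i=1: 1865   i=2: 2084   i=3: 1930
  i=4: 903
Match at i=4, j=4: k = 4·13 + 4 = 56.

56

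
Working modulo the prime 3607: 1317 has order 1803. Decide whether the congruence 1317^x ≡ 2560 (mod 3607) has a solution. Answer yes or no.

2560 ∈ ⟨1317⟩ iff 2560^1803 ≡ 1 (mod 3607), since |⟨1317⟩| = 1803.
2560^1803 mod 3607 = 3606.
Since 3606 ≠ 1, 2560 does not lie in the subgroup.

no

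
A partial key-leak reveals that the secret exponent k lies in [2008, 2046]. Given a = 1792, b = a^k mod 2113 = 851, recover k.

2019

Compute 1792^2008 mod 2113 = 783, then multiply by 1792 repeatedly:
  1792^2008=783  1792^2009=104  1792^2010=424  1792^2011=1241  1792^2012=996
  1792^2013=1460  1792^2014=426  1792^2015=599  1792^2016=4  1792^2017=829
  1792^2018=129  1792^2019=851
Found 851 at exponent 2019.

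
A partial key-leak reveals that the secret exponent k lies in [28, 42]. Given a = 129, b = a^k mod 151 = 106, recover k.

Compute 129^28 mod 151 = 80, then multiply by 129 repeatedly:
  129^28=80  129^29=52  129^30=64  129^31=102  129^32=21
  129^33=142  129^34=47  129^35=23  129^36=98  129^37=109
  129^38=18  129^39=57  129^40=105  129^41=106
Found 106 at exponent 41.

41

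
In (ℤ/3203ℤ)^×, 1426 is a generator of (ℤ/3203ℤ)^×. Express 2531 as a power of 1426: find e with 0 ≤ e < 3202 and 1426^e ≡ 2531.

Baby-step giant-step with m = ceil(sqrt(3202)) = 57.
Baby table (1426^j mod 3203 for j=0..56):
  0:1  1:1426  2:2774  3:19  4:1470  5:1458  6:361  7:2306
  8:2078  9:453  10:2175  11:1046  12:2201  13:2889  14:656  15:180
  16:440  17:2855  18:217  19:1954  20:2997  21:920  22:1893  23:2492
  24:1465  25:734  26:2506  27:2211  28:1134  29:2772  30:370  31:2328
  32:1420  33:624  34:2593  35:1356  36:2247  37:1222  38:140  39:1054
  40:797  41:2660  42:808  43:2331  44:2495  45:2540  46:2650  47:2563
  48:215  49:2305  50:652  51:882  52:2156  53:2779  54:743  55:2528
  56:1553
Giant step factor: 1426^(-57) ≡ 1615 (mod 3203).
Scan 2531·1615^i mod 3203 for i = 0, 1, …:
  i=0: 2531   i=1: 537   i=2: 2445   i=3: 2579
  i=4: 1185   i=5: 1584   i=6: 2166   i=7: 414
  i=8: 2386   i=9: 181     …   i=30: 129
  i=31: 140
Match at i=31, j=38: e = 31·57 + 38 = 1805.

1805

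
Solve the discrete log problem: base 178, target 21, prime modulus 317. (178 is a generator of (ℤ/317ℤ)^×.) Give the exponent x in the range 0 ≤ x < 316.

31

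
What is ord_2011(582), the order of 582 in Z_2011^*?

670

The order of 582 must divide p − 1 = 2010 = 2 · 3 · 5 · 67.
Divisors: 1, 2, 3, 5, 6, 10, 15, 30, 67, 134, 201, 335, 402, 670, 1005, 2010.
Check each in increasing order: 582^1 ≡ 582;  582^2 ≡ 876;  582^3 ≡ 1049;  582^5 ≡ 1908;  582^6 ≡ 384;  582^10 ≡ 554;  582^15 ≡ 1257;  582^30 ≡ 1414;  582^67 ≡ 683;  582^134 ≡ 1948;  582^201 ≡ 1213;  582^335 ≡ 2010;  582^402 ≡ 1328;  582^670 ≡ 1.
Smallest exponent giving 1 is 670.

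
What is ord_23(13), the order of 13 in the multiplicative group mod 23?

11

The order of 13 must divide p − 1 = 22 = 2 · 11.
Divisors: 1, 2, 11, 22.
Check each in increasing order: 13^1 ≡ 13;  13^2 ≡ 8;  13^11 ≡ 1.
Smallest exponent giving 1 is 11.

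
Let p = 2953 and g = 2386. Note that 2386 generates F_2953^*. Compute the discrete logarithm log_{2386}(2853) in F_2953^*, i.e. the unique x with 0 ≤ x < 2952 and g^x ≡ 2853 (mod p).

354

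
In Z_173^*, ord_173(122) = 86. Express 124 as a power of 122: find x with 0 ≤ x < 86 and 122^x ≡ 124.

32

Baby-step giant-step with m = ceil(sqrt(86)) = 10.
Baby table (122^j mod 173 for j=0..9):
  0:1  1:122  2:6  3:40  4:36  5:67  6:43  7:56
  8:85  9:163
Giant step factor: 122^(-10) ≡ 96 (mod 173).
Scan 124·96^i mod 173 for i = 0, 1, …:
  i=0: 124   i=1: 140   i=2: 119   i=3: 6
Match at i=3, j=2: x = 3·10 + 2 = 32.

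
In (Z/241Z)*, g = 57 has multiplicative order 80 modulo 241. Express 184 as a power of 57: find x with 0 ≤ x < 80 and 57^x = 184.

41

Baby-step giant-step with m = ceil(sqrt(80)) = 9.
Baby table (57^j mod 241 for j=0..8):
  0:1  1:57  2:116  3:105  4:201  5:130  6:180  7:138
  8:154
Giant step factor: 57^(-9) ≡ 26 (mod 241).
Scan 184·26^i mod 241 for i = 0, 1, …:
  i=0: 184   i=1: 205   i=2: 28   i=3: 5
  i=4: 130
Match at i=4, j=5: x = 4·9 + 5 = 41.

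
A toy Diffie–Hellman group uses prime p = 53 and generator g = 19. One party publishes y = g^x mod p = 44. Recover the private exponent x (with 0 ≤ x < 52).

Baby-step giant-step with m = ceil(sqrt(52)) = 8.
Baby table (19^j mod 53 for j=0..7):
  0:1  1:19  2:43  3:22  4:47  5:45  6:7  7:27
Giant step factor: 19^(-8) ≡ 28 (mod 53).
Scan 44·28^i mod 53 for i = 0, 1, …:
  i=0: 44   i=1: 13   i=2: 46   i=3: 16
  i=4: 24   i=5: 36   i=6: 1
Match at i=6, j=0: x = 6·8 + 0 = 48.

48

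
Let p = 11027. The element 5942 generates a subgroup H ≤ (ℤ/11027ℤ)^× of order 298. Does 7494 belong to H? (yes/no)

7494 ∈ ⟨5942⟩ iff 7494^298 ≡ 1 (mod 11027), since |⟨5942⟩| = 298.
7494^298 mod 11027 = 1.
Since 1 = 1, 7494 lies in the subgroup.

yes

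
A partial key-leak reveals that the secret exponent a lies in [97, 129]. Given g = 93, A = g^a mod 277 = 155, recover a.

120

Compute 93^97 mod 277 = 233, then multiply by 93 repeatedly:
  93^97=233  93^98=63  93^99=42  93^100=28  93^101=111
  93^102=74  93^103=234  93^104=156  93^105=104  93^106=254
  93^107=77  93^108=236  93^109=65  93^110=228  93^111=152
  93^112=9  93^113=6  93^114=4  93^115=95  93^116=248
  93^117=73  93^118=141  93^119=94  93^120=155
Found 155 at exponent 120.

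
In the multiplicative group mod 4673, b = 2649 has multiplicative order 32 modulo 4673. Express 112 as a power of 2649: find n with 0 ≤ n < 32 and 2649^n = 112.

22

Successive powers of 2649 modulo 4673:
  2649^0=1  2649^1=2649  2649^2=3028  2649^3=2304  2649^4=358  2649^5=4396
  2649^6=4561  2649^7=2384  2649^8=1993  2649^9=3640  2649^10=1961  2649^11=2986
  2649^12=3198  2649^13=4026  2649^14=1088  2649^15=3544  2649^16=4672  2649^17=2024
  2649^18=1645  2649^19=2369  2649^20=4315  2649^21=277  2649^22=112
So 2649^22 ≡ 112 (mod 4673), giving n = 22.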